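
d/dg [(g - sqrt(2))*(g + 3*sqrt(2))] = 2*g + 2*sqrt(2)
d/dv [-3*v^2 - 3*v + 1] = -6*v - 3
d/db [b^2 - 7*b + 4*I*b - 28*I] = 2*b - 7 + 4*I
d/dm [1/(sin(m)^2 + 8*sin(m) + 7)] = -2*(sin(m) + 4)*cos(m)/(sin(m)^2 + 8*sin(m) + 7)^2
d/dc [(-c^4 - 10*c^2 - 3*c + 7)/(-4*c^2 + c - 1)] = (8*c^5 - 3*c^4 + 4*c^3 - 22*c^2 + 76*c - 4)/(16*c^4 - 8*c^3 + 9*c^2 - 2*c + 1)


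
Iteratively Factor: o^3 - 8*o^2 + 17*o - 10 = (o - 1)*(o^2 - 7*o + 10) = (o - 2)*(o - 1)*(o - 5)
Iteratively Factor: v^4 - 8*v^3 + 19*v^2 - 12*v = (v - 3)*(v^3 - 5*v^2 + 4*v) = v*(v - 3)*(v^2 - 5*v + 4) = v*(v - 4)*(v - 3)*(v - 1)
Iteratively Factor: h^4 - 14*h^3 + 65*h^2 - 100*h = (h - 5)*(h^3 - 9*h^2 + 20*h) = (h - 5)*(h - 4)*(h^2 - 5*h) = (h - 5)^2*(h - 4)*(h)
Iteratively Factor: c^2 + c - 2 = (c - 1)*(c + 2)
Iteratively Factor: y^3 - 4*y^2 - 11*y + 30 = (y + 3)*(y^2 - 7*y + 10) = (y - 5)*(y + 3)*(y - 2)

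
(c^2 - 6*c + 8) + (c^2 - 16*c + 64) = 2*c^2 - 22*c + 72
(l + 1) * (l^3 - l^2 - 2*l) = l^4 - 3*l^2 - 2*l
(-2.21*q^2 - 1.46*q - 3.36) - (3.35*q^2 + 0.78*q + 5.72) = -5.56*q^2 - 2.24*q - 9.08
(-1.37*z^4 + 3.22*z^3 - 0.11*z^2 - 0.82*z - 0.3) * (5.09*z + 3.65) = -6.9733*z^5 + 11.3893*z^4 + 11.1931*z^3 - 4.5753*z^2 - 4.52*z - 1.095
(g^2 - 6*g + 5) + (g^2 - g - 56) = 2*g^2 - 7*g - 51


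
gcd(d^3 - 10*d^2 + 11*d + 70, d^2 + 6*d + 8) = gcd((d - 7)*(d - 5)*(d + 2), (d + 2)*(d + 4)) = d + 2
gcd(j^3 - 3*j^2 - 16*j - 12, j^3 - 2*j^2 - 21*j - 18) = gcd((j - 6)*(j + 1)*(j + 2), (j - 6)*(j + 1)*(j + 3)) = j^2 - 5*j - 6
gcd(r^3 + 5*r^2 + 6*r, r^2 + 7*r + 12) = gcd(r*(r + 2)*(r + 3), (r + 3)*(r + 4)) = r + 3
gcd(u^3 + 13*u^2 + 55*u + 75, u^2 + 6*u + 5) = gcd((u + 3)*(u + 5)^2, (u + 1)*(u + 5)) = u + 5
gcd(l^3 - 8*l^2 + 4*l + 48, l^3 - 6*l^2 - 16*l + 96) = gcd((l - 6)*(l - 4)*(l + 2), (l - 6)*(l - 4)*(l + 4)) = l^2 - 10*l + 24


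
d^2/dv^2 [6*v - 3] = 0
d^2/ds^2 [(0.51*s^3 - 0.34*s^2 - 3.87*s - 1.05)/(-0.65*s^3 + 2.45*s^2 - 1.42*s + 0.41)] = (-1.33705*s^6 + 12.63483*s^5 - 35.16825*s^4 + 15.163452*s^3 + 55.739262*s^2 - 44.077626*s + 6.745526)/(0.274625*s^9 - 3.105375*s^8 + 13.504725*s^7 - 28.7939*s^6 + 33.42018*s^5 - 24.474195*s^4 + 11.749423*s^3 - 3.715707*s^2 + 0.716106*s - 0.068921)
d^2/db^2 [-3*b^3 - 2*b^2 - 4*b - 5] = -18*b - 4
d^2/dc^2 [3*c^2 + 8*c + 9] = 6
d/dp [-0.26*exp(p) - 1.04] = -0.26*exp(p)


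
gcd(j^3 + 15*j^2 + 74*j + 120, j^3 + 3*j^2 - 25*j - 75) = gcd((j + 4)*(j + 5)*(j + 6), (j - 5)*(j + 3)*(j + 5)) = j + 5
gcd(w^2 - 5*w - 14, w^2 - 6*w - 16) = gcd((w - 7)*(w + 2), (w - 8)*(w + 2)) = w + 2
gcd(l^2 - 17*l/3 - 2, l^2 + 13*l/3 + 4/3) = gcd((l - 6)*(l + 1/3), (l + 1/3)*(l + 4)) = l + 1/3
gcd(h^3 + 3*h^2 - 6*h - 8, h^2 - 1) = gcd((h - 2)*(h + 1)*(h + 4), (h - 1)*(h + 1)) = h + 1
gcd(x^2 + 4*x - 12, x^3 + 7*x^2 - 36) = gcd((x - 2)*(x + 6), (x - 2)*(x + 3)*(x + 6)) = x^2 + 4*x - 12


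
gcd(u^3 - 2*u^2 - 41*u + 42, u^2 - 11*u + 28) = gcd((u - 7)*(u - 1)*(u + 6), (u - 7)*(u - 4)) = u - 7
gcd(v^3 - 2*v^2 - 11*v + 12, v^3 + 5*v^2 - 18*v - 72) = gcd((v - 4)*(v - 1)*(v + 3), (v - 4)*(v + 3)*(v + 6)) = v^2 - v - 12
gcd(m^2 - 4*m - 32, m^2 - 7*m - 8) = m - 8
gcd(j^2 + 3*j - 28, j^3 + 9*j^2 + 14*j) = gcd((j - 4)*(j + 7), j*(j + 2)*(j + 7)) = j + 7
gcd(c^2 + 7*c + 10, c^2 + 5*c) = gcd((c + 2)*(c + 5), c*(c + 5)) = c + 5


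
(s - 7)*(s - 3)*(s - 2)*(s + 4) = s^4 - 8*s^3 - 7*s^2 + 122*s - 168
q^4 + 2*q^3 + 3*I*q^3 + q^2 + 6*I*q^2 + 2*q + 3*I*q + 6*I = (q + 2)*(q - I)*(q + I)*(q + 3*I)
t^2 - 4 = (t - 2)*(t + 2)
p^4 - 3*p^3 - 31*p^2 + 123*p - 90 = (p - 5)*(p - 3)*(p - 1)*(p + 6)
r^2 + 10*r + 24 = (r + 4)*(r + 6)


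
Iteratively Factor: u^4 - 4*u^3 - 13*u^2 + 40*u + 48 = (u - 4)*(u^3 - 13*u - 12) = (u - 4)^2*(u^2 + 4*u + 3) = (u - 4)^2*(u + 1)*(u + 3)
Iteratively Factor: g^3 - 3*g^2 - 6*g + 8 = (g + 2)*(g^2 - 5*g + 4) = (g - 1)*(g + 2)*(g - 4)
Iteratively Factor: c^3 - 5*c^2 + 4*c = (c - 1)*(c^2 - 4*c) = (c - 4)*(c - 1)*(c)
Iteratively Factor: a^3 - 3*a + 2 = (a + 2)*(a^2 - 2*a + 1) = (a - 1)*(a + 2)*(a - 1)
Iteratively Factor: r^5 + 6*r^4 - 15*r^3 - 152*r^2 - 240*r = (r + 4)*(r^4 + 2*r^3 - 23*r^2 - 60*r) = (r - 5)*(r + 4)*(r^3 + 7*r^2 + 12*r) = (r - 5)*(r + 4)^2*(r^2 + 3*r) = (r - 5)*(r + 3)*(r + 4)^2*(r)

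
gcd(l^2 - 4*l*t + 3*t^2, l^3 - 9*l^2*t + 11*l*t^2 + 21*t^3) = -l + 3*t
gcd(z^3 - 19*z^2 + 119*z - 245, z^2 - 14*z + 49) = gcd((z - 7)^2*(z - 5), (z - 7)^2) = z^2 - 14*z + 49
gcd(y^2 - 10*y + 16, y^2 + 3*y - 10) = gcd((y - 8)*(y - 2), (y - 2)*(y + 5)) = y - 2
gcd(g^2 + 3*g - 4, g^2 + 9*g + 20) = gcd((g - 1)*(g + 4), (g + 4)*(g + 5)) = g + 4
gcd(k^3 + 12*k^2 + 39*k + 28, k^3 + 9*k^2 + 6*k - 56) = k^2 + 11*k + 28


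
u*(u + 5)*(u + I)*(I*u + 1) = I*u^4 + 5*I*u^3 + I*u^2 + 5*I*u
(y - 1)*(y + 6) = y^2 + 5*y - 6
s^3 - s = s*(s - 1)*(s + 1)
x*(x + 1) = x^2 + x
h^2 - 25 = (h - 5)*(h + 5)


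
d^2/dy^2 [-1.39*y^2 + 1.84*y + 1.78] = -2.78000000000000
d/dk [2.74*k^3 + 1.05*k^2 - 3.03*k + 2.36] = 8.22*k^2 + 2.1*k - 3.03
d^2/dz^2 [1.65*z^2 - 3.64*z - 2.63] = 3.30000000000000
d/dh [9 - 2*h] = -2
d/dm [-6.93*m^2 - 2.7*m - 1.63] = -13.86*m - 2.7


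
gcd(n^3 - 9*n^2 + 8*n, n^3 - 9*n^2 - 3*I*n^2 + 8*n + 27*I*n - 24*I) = n^2 - 9*n + 8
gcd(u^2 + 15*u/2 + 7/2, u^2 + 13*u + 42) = u + 7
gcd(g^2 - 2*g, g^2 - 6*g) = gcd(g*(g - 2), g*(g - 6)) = g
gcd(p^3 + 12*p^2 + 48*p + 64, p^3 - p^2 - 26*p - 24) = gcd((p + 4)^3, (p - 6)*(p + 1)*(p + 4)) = p + 4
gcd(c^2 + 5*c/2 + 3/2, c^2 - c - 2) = c + 1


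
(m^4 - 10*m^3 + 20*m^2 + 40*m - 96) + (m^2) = m^4 - 10*m^3 + 21*m^2 + 40*m - 96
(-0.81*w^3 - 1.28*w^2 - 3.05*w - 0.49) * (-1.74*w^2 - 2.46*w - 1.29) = 1.4094*w^5 + 4.2198*w^4 + 9.5007*w^3 + 10.0068*w^2 + 5.1399*w + 0.6321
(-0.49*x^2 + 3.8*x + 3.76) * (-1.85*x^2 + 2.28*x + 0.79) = 0.9065*x^4 - 8.1472*x^3 + 1.3209*x^2 + 11.5748*x + 2.9704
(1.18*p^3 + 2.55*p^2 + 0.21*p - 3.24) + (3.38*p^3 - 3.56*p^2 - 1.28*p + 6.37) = 4.56*p^3 - 1.01*p^2 - 1.07*p + 3.13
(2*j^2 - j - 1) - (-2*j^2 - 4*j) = 4*j^2 + 3*j - 1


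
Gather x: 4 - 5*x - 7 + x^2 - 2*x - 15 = x^2 - 7*x - 18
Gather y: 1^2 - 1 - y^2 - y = -y^2 - y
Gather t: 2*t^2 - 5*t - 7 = 2*t^2 - 5*t - 7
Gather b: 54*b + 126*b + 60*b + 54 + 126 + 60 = 240*b + 240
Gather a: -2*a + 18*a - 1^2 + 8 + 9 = 16*a + 16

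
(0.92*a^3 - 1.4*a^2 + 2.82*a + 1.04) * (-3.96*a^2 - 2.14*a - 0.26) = -3.6432*a^5 + 3.5752*a^4 - 8.4104*a^3 - 9.7892*a^2 - 2.9588*a - 0.2704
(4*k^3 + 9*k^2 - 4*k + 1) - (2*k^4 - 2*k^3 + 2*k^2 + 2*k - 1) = -2*k^4 + 6*k^3 + 7*k^2 - 6*k + 2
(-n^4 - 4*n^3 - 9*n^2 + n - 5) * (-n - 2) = n^5 + 6*n^4 + 17*n^3 + 17*n^2 + 3*n + 10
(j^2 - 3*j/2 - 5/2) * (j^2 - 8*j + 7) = j^4 - 19*j^3/2 + 33*j^2/2 + 19*j/2 - 35/2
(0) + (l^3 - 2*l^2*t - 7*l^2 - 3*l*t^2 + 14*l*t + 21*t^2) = l^3 - 2*l^2*t - 7*l^2 - 3*l*t^2 + 14*l*t + 21*t^2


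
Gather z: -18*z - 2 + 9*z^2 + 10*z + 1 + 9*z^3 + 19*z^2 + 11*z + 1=9*z^3 + 28*z^2 + 3*z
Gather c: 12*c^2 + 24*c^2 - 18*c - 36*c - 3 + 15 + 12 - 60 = 36*c^2 - 54*c - 36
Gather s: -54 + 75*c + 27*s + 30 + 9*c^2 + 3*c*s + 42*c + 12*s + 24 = 9*c^2 + 117*c + s*(3*c + 39)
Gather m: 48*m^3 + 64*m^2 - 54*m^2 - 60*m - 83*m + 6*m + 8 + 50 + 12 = 48*m^3 + 10*m^2 - 137*m + 70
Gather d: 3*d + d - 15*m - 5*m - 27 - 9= 4*d - 20*m - 36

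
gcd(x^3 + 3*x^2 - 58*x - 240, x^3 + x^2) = 1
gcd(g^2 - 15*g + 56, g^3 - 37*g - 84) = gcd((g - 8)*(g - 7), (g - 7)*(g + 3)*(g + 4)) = g - 7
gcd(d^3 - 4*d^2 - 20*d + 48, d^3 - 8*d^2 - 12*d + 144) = d^2 - 2*d - 24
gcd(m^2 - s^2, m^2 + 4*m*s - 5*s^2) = -m + s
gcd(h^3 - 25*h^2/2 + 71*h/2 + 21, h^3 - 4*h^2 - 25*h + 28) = h - 7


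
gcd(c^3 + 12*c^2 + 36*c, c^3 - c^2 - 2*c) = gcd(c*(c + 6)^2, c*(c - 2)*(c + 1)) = c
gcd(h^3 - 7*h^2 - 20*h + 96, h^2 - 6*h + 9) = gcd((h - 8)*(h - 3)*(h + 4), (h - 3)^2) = h - 3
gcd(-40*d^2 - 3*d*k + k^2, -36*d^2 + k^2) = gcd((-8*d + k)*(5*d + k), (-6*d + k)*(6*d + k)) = 1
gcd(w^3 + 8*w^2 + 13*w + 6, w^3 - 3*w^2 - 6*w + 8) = 1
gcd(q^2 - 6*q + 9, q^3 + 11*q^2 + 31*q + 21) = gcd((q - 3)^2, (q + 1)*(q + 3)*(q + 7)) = 1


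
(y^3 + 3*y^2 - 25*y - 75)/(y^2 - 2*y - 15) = y + 5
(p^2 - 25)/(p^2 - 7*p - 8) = (25 - p^2)/(-p^2 + 7*p + 8)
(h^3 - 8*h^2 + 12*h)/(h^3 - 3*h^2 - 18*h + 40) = h*(h - 6)/(h^2 - h - 20)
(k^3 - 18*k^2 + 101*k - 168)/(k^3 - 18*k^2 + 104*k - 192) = (k^2 - 10*k + 21)/(k^2 - 10*k + 24)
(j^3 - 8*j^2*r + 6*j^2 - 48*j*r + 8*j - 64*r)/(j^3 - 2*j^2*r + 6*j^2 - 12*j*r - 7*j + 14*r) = (j^3 - 8*j^2*r + 6*j^2 - 48*j*r + 8*j - 64*r)/(j^3 - 2*j^2*r + 6*j^2 - 12*j*r - 7*j + 14*r)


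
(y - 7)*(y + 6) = y^2 - y - 42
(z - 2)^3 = z^3 - 6*z^2 + 12*z - 8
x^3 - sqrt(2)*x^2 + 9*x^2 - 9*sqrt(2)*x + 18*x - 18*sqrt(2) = (x + 3)*(x + 6)*(x - sqrt(2))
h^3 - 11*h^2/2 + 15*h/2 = h*(h - 3)*(h - 5/2)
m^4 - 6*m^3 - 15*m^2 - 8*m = m*(m - 8)*(m + 1)^2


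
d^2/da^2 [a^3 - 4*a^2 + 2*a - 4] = 6*a - 8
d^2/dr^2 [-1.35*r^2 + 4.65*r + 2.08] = -2.70000000000000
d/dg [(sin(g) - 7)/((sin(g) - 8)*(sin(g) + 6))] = (14*sin(g) + cos(g)^2 - 63)*cos(g)/((sin(g) - 8)^2*(sin(g) + 6)^2)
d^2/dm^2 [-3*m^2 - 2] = -6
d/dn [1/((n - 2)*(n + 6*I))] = ((2 - n)*(n + 6*I) - (n - 2)^2)/((n - 2)^3*(n + 6*I)^2)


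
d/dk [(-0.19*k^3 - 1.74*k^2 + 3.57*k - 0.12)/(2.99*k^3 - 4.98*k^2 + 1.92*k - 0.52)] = (-2.22044604925031e-16*k^5 + 6.1488*k^4 - 22.0782*k^3 + 15.8106*k^2 + 0.6144*k - 1.626)/(8.9401*k^6 - 29.7804*k^5 + 36.282*k^4 - 22.2328*k^3 + 8.8656*k^2 - 1.9968*k + 0.2704)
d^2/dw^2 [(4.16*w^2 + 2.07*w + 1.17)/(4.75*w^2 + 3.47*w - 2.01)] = (-43.7256500000001*w^3 + 396.69435*w^2 + 234.2871*w + 113.005746)/(107.171875*w^6 + 234.875625*w^5 + 35.53095*w^4 - 156.997027*w^3 - 15.035202*w^2 + 42.057441*w - 8.120601)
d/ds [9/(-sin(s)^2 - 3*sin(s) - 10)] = 9*(2*sin(s) + 3)*cos(s)/(sin(s)^2 + 3*sin(s) + 10)^2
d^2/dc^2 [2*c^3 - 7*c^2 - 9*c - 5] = 12*c - 14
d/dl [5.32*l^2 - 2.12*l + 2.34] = 10.64*l - 2.12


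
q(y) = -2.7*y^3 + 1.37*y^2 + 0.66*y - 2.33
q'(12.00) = -1132.86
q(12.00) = -4462.73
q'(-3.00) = -80.46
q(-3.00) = 80.92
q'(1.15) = -6.90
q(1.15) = -3.87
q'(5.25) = -208.21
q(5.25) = -351.80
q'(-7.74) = -505.80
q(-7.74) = 1326.58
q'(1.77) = -19.87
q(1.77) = -11.84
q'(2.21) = -32.85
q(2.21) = -23.32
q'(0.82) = -2.54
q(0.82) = -2.36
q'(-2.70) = -65.79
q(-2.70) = 59.02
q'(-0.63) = -4.28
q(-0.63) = -1.53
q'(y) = -8.1*y^2 + 2.74*y + 0.66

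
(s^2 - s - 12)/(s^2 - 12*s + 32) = (s + 3)/(s - 8)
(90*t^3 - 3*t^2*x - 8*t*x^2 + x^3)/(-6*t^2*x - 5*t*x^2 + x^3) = (-15*t^2 - 2*t*x + x^2)/(x*(t + x))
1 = 1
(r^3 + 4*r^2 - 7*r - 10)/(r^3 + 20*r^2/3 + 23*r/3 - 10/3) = 3*(r^2 - r - 2)/(3*r^2 + 5*r - 2)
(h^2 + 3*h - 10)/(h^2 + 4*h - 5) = (h - 2)/(h - 1)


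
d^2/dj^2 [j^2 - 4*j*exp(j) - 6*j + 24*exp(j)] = -4*j*exp(j) + 16*exp(j) + 2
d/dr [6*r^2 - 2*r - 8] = 12*r - 2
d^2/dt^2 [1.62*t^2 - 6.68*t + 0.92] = 3.24000000000000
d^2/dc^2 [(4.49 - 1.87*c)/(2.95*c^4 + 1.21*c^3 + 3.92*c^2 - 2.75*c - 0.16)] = (-195.2841*c^7 + 674.68506*c^6 + 334.636368*c^5 + 869.247234*c^4 + 107.483002*c^3 + 345.414942*c^2 - 292.2348*c + 75.189106)/(25.672375*c^12 + 31.590075*c^11 + 115.298685*c^10 + 13.930576*c^9 + 90.136506*c^8 - 150.531513*c^7 + 37.097405*c^6 - 96.086397*c^5 + 84.980088*c^4 - 10.355147*c^3 - 3.328944*c^2 - 0.2112*c - 0.004096)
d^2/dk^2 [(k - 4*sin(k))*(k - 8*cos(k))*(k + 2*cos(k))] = 4*k^2*sin(k) + 6*k^2*cos(k) + 24*k*sin(k) - 48*k*sin(2*k) - 16*k*cos(k) + 32*k*cos(2*k) + 6*k - 24*sin(k) + 32*sin(2*k) - 144*sin(3*k) - 12*cos(k) + 48*cos(2*k)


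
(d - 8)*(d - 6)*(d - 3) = d^3 - 17*d^2 + 90*d - 144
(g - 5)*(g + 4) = g^2 - g - 20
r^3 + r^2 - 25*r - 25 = (r - 5)*(r + 1)*(r + 5)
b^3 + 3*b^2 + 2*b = b*(b + 1)*(b + 2)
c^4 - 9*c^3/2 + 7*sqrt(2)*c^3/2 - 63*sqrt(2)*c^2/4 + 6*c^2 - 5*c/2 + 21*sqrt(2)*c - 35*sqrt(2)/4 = (c - 5/2)*(c - 1)^2*(c + 7*sqrt(2)/2)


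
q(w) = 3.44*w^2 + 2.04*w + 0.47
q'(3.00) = 22.68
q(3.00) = 37.55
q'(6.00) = 43.32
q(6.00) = 136.55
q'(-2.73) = -16.74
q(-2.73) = 20.54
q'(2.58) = 19.79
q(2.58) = 28.63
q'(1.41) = 11.74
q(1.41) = 10.19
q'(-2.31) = -13.85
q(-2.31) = 14.11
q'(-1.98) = -11.58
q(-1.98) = 9.92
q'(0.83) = 7.75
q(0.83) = 4.53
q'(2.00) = 15.80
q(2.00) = 18.31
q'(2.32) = 18.00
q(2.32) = 23.72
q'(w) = 6.88*w + 2.04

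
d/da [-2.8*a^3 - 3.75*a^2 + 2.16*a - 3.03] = -8.4*a^2 - 7.5*a + 2.16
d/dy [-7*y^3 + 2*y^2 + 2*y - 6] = -21*y^2 + 4*y + 2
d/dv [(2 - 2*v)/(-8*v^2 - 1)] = 2*(8*v^2 - 16*v*(v - 1) + 1)/(8*v^2 + 1)^2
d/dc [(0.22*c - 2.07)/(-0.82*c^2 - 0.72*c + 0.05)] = (0.1804*c^2 - 3.3948*c - 1.4794)/(0.6724*c^4 + 1.1808*c^3 + 0.4364*c^2 - 0.072*c + 0.0025)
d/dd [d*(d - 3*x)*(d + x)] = 3*d^2 - 4*d*x - 3*x^2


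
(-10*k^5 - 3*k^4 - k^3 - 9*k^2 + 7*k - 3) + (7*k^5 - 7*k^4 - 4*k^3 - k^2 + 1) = -3*k^5 - 10*k^4 - 5*k^3 - 10*k^2 + 7*k - 2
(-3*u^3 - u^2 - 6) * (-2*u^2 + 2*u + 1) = 6*u^5 - 4*u^4 - 5*u^3 + 11*u^2 - 12*u - 6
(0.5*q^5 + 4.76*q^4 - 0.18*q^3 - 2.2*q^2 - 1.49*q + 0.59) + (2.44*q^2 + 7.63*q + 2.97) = 0.5*q^5 + 4.76*q^4 - 0.18*q^3 + 0.24*q^2 + 6.14*q + 3.56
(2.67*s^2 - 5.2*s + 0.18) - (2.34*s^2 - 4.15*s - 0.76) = 0.33*s^2 - 1.05*s + 0.94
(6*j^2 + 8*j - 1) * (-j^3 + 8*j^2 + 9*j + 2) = -6*j^5 + 40*j^4 + 119*j^3 + 76*j^2 + 7*j - 2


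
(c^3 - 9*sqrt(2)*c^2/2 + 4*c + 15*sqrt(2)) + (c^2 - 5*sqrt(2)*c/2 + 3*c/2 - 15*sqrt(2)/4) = c^3 - 9*sqrt(2)*c^2/2 + c^2 - 5*sqrt(2)*c/2 + 11*c/2 + 45*sqrt(2)/4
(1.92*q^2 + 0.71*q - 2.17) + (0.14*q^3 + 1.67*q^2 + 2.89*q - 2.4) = 0.14*q^3 + 3.59*q^2 + 3.6*q - 4.57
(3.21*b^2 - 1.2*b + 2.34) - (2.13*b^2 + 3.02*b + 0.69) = 1.08*b^2 - 4.22*b + 1.65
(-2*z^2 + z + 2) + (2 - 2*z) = -2*z^2 - z + 4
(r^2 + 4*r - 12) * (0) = 0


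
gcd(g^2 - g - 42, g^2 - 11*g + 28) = g - 7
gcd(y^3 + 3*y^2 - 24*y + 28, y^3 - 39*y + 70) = y^2 + 5*y - 14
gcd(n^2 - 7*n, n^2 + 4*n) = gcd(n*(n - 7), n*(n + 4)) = n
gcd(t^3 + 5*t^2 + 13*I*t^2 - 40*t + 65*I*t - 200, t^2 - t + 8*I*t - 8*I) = t + 8*I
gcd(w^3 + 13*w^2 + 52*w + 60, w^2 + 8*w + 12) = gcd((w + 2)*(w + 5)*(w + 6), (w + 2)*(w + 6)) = w^2 + 8*w + 12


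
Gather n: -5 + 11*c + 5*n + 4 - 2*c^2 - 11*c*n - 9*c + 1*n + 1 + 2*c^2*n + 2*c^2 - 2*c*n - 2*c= n*(2*c^2 - 13*c + 6)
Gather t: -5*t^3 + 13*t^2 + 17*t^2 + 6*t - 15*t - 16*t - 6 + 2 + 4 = -5*t^3 + 30*t^2 - 25*t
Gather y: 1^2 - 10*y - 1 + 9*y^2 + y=9*y^2 - 9*y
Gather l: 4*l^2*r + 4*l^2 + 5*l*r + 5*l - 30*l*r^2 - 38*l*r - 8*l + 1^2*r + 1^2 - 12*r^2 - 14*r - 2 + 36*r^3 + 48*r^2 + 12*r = l^2*(4*r + 4) + l*(-30*r^2 - 33*r - 3) + 36*r^3 + 36*r^2 - r - 1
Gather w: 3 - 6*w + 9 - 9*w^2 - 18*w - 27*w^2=-36*w^2 - 24*w + 12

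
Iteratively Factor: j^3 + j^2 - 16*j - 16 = (j + 1)*(j^2 - 16) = (j + 1)*(j + 4)*(j - 4)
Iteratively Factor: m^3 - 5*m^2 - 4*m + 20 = (m - 5)*(m^2 - 4) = (m - 5)*(m + 2)*(m - 2)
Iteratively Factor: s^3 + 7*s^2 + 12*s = (s)*(s^2 + 7*s + 12) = s*(s + 4)*(s + 3)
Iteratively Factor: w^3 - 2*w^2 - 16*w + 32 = (w - 4)*(w^2 + 2*w - 8) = (w - 4)*(w - 2)*(w + 4)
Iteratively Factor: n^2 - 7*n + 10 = (n - 5)*(n - 2)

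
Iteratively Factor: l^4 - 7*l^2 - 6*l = (l)*(l^3 - 7*l - 6) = l*(l + 2)*(l^2 - 2*l - 3) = l*(l - 3)*(l + 2)*(l + 1)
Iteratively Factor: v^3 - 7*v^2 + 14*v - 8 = (v - 1)*(v^2 - 6*v + 8) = (v - 4)*(v - 1)*(v - 2)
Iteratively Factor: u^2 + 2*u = (u + 2)*(u)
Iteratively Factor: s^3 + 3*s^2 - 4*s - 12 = (s + 2)*(s^2 + s - 6) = (s + 2)*(s + 3)*(s - 2)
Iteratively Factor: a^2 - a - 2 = (a + 1)*(a - 2)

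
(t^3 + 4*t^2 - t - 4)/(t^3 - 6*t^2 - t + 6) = (t + 4)/(t - 6)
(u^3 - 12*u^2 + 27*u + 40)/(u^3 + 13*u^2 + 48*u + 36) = (u^2 - 13*u + 40)/(u^2 + 12*u + 36)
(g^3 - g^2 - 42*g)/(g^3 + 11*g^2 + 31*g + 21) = g*(g^2 - g - 42)/(g^3 + 11*g^2 + 31*g + 21)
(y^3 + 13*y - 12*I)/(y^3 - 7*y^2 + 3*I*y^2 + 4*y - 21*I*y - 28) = (y - 3*I)/(y - 7)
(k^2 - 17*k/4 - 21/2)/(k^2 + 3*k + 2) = (4*k^2 - 17*k - 42)/(4*(k^2 + 3*k + 2))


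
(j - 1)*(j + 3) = j^2 + 2*j - 3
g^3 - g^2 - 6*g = g*(g - 3)*(g + 2)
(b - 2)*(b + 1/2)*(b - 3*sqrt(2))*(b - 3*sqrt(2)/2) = b^4 - 9*sqrt(2)*b^3/2 - 3*b^3/2 + 8*b^2 + 27*sqrt(2)*b^2/4 - 27*b/2 + 9*sqrt(2)*b/2 - 9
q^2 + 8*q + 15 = (q + 3)*(q + 5)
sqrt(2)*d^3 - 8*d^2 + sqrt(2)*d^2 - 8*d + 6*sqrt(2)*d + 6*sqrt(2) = (d - 3*sqrt(2))*(d - sqrt(2))*(sqrt(2)*d + sqrt(2))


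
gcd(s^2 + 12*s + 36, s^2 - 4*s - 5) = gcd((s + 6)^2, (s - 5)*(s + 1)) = 1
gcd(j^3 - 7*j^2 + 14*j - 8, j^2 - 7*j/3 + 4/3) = j - 1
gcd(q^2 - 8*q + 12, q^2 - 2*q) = q - 2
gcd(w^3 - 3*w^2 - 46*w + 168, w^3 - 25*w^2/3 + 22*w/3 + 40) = w^2 - 10*w + 24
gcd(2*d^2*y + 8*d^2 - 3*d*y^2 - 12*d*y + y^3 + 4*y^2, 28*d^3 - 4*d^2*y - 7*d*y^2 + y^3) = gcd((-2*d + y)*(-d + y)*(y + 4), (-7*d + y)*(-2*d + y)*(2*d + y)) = -2*d + y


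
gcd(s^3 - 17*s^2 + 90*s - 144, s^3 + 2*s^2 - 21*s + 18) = s - 3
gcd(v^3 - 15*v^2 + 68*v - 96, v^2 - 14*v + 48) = v - 8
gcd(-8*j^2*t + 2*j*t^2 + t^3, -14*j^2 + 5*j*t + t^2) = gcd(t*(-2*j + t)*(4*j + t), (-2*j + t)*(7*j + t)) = -2*j + t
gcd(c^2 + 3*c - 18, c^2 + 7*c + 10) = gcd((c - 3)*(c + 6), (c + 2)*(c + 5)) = 1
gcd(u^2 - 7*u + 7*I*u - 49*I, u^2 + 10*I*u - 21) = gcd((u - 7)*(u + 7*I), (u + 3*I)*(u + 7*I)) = u + 7*I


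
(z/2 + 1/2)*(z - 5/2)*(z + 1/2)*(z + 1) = z^4/2 - 17*z^2/8 - 9*z/4 - 5/8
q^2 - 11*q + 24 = (q - 8)*(q - 3)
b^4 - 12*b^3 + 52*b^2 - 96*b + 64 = (b - 4)^2*(b - 2)^2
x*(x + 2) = x^2 + 2*x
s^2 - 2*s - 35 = (s - 7)*(s + 5)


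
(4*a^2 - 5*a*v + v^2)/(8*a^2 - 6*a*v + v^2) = (-a + v)/(-2*a + v)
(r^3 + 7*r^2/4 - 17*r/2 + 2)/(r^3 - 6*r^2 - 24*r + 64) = (r - 1/4)/(r - 8)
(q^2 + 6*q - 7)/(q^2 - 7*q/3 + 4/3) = 3*(q + 7)/(3*q - 4)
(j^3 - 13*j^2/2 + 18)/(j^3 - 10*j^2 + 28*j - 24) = (j + 3/2)/(j - 2)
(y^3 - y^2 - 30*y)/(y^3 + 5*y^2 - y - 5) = y*(y - 6)/(y^2 - 1)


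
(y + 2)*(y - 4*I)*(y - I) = y^3 + 2*y^2 - 5*I*y^2 - 4*y - 10*I*y - 8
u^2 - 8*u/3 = u*(u - 8/3)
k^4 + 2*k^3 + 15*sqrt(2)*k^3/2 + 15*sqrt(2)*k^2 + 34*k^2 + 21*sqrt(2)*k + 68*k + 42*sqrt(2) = (k + 2)*(k + sqrt(2))*(k + 3*sqrt(2))*(k + 7*sqrt(2)/2)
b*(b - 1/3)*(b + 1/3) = b^3 - b/9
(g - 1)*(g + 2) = g^2 + g - 2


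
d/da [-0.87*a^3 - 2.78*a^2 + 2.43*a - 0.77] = -2.61*a^2 - 5.56*a + 2.43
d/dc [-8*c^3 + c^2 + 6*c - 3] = -24*c^2 + 2*c + 6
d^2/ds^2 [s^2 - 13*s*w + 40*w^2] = 2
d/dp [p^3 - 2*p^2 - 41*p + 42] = 3*p^2 - 4*p - 41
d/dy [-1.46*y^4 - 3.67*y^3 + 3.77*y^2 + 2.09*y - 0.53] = -5.84*y^3 - 11.01*y^2 + 7.54*y + 2.09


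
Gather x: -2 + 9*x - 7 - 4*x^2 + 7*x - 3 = -4*x^2 + 16*x - 12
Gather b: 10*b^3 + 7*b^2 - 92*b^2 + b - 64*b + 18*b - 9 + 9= 10*b^3 - 85*b^2 - 45*b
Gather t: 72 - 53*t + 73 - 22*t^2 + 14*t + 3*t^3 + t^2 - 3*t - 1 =3*t^3 - 21*t^2 - 42*t + 144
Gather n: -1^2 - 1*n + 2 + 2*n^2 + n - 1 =2*n^2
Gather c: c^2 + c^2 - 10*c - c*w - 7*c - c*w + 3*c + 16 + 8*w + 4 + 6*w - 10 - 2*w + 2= 2*c^2 + c*(-2*w - 14) + 12*w + 12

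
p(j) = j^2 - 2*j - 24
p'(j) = 2*j - 2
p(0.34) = -24.56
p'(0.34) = -1.32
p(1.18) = -24.97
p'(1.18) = 0.36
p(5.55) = -4.30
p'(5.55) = 9.10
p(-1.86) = -16.82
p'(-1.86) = -5.72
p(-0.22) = -23.51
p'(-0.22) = -2.44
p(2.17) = -23.63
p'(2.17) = 2.34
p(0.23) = -24.41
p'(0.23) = -1.54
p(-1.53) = -18.60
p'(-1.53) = -5.06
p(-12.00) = 144.00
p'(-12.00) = -26.00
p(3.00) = -21.00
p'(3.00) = 4.00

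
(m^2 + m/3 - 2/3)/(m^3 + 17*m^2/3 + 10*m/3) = (3*m^2 + m - 2)/(m*(3*m^2 + 17*m + 10))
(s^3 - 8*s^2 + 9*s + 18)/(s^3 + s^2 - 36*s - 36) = (s - 3)/(s + 6)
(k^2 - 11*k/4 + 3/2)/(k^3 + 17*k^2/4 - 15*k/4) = (k - 2)/(k*(k + 5))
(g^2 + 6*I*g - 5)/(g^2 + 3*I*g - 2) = (g + 5*I)/(g + 2*I)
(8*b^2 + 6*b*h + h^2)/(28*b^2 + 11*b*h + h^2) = (2*b + h)/(7*b + h)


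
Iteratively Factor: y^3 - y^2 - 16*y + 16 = (y + 4)*(y^2 - 5*y + 4) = (y - 1)*(y + 4)*(y - 4)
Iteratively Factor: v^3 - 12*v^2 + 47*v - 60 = (v - 4)*(v^2 - 8*v + 15) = (v - 4)*(v - 3)*(v - 5)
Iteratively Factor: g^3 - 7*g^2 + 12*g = (g - 4)*(g^2 - 3*g) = g*(g - 4)*(g - 3)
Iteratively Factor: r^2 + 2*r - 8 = (r + 4)*(r - 2)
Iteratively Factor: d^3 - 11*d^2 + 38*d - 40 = (d - 2)*(d^2 - 9*d + 20) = (d - 4)*(d - 2)*(d - 5)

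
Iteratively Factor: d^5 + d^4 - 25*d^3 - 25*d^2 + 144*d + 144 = (d + 4)*(d^4 - 3*d^3 - 13*d^2 + 27*d + 36) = (d - 4)*(d + 4)*(d^3 + d^2 - 9*d - 9) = (d - 4)*(d + 1)*(d + 4)*(d^2 - 9) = (d - 4)*(d + 1)*(d + 3)*(d + 4)*(d - 3)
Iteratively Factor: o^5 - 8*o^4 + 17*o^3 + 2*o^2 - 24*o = (o - 2)*(o^4 - 6*o^3 + 5*o^2 + 12*o) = (o - 2)*(o + 1)*(o^3 - 7*o^2 + 12*o) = o*(o - 2)*(o + 1)*(o^2 - 7*o + 12) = o*(o - 4)*(o - 2)*(o + 1)*(o - 3)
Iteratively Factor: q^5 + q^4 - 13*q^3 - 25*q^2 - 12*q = (q - 4)*(q^4 + 5*q^3 + 7*q^2 + 3*q) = q*(q - 4)*(q^3 + 5*q^2 + 7*q + 3) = q*(q - 4)*(q + 1)*(q^2 + 4*q + 3) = q*(q - 4)*(q + 1)^2*(q + 3)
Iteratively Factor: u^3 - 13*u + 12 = (u - 3)*(u^2 + 3*u - 4) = (u - 3)*(u - 1)*(u + 4)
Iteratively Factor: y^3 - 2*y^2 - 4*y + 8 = (y - 2)*(y^2 - 4) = (y - 2)^2*(y + 2)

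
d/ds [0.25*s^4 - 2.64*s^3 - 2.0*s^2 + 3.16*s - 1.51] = 1.0*s^3 - 7.92*s^2 - 4.0*s + 3.16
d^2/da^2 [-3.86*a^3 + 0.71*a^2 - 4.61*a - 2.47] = 1.42 - 23.16*a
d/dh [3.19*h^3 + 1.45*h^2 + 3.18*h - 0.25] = 9.57*h^2 + 2.9*h + 3.18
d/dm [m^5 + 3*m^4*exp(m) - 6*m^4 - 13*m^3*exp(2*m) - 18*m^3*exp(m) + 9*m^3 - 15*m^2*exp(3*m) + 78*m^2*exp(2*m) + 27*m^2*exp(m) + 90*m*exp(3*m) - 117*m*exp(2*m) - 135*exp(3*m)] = 3*m^4*exp(m) + 5*m^4 - 26*m^3*exp(2*m) - 6*m^3*exp(m) - 24*m^3 - 45*m^2*exp(3*m) + 117*m^2*exp(2*m) - 27*m^2*exp(m) + 27*m^2 + 240*m*exp(3*m) - 78*m*exp(2*m) + 54*m*exp(m) - 315*exp(3*m) - 117*exp(2*m)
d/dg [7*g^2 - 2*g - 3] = 14*g - 2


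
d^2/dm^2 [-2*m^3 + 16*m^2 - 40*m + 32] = 32 - 12*m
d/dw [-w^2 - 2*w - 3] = -2*w - 2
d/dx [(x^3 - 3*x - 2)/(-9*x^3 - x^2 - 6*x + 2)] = (-x^4 - 66*x^3 - 51*x^2 - 4*x - 18)/(81*x^6 + 18*x^5 + 109*x^4 - 24*x^3 + 32*x^2 - 24*x + 4)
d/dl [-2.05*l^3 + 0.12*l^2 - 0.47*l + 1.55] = -6.15*l^2 + 0.24*l - 0.47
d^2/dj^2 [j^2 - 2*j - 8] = 2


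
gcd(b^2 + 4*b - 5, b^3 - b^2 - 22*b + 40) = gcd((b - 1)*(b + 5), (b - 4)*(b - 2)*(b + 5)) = b + 5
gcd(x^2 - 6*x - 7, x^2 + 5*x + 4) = x + 1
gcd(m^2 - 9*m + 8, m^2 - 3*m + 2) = m - 1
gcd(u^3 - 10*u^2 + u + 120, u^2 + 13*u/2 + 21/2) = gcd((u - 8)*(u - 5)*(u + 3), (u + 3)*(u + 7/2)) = u + 3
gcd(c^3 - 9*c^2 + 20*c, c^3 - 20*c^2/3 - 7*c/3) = c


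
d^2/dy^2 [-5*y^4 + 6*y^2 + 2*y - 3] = 12 - 60*y^2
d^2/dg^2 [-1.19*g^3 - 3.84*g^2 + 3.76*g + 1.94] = -7.14*g - 7.68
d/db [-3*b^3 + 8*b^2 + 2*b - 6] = -9*b^2 + 16*b + 2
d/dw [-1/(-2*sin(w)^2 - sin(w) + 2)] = -(4*sin(w) + 1)*cos(w)/(-sin(w) + cos(2*w) + 1)^2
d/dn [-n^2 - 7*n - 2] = -2*n - 7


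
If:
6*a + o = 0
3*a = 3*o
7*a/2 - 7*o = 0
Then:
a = 0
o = 0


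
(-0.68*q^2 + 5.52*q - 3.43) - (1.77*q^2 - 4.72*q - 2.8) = -2.45*q^2 + 10.24*q - 0.63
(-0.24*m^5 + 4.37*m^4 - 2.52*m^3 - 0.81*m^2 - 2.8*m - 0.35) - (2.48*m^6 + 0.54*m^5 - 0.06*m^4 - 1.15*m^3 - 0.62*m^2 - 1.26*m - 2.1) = -2.48*m^6 - 0.78*m^5 + 4.43*m^4 - 1.37*m^3 - 0.19*m^2 - 1.54*m + 1.75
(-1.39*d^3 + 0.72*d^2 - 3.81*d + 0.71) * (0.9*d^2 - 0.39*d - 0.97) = -1.251*d^5 + 1.1901*d^4 - 2.3615*d^3 + 1.4265*d^2 + 3.4188*d - 0.6887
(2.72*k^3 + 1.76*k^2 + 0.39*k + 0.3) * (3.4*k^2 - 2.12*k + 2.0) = 9.248*k^5 + 0.217599999999999*k^4 + 3.0348*k^3 + 3.7132*k^2 + 0.144*k + 0.6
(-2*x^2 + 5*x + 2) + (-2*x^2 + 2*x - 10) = -4*x^2 + 7*x - 8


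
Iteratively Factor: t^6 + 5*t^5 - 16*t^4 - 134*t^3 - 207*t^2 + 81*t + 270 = (t + 3)*(t^5 + 2*t^4 - 22*t^3 - 68*t^2 - 3*t + 90) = (t + 2)*(t + 3)*(t^4 - 22*t^2 - 24*t + 45) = (t + 2)*(t + 3)^2*(t^3 - 3*t^2 - 13*t + 15) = (t - 5)*(t + 2)*(t + 3)^2*(t^2 + 2*t - 3) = (t - 5)*(t - 1)*(t + 2)*(t + 3)^2*(t + 3)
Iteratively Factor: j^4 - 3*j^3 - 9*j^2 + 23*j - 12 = (j - 1)*(j^3 - 2*j^2 - 11*j + 12) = (j - 1)*(j + 3)*(j^2 - 5*j + 4) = (j - 1)^2*(j + 3)*(j - 4)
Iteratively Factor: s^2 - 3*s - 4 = (s + 1)*(s - 4)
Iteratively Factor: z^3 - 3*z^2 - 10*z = (z)*(z^2 - 3*z - 10) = z*(z - 5)*(z + 2)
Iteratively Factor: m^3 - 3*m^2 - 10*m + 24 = (m + 3)*(m^2 - 6*m + 8) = (m - 2)*(m + 3)*(m - 4)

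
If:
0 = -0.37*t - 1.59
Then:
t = -4.30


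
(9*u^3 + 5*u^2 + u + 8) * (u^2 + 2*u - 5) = 9*u^5 + 23*u^4 - 34*u^3 - 15*u^2 + 11*u - 40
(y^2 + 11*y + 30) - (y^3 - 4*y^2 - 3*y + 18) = -y^3 + 5*y^2 + 14*y + 12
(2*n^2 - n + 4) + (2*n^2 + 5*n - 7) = 4*n^2 + 4*n - 3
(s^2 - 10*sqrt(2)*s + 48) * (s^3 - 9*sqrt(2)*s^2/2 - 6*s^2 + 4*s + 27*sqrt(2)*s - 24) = s^5 - 29*sqrt(2)*s^4/2 - 6*s^4 + 87*sqrt(2)*s^3 + 142*s^3 - 852*s^2 - 256*sqrt(2)*s^2 + 192*s + 1536*sqrt(2)*s - 1152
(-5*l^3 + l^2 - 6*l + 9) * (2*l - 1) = -10*l^4 + 7*l^3 - 13*l^2 + 24*l - 9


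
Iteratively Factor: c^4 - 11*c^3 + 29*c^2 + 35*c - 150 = (c - 5)*(c^3 - 6*c^2 - c + 30) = (c - 5)*(c - 3)*(c^2 - 3*c - 10) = (c - 5)*(c - 3)*(c + 2)*(c - 5)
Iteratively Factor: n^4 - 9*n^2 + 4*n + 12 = (n + 3)*(n^3 - 3*n^2 + 4) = (n - 2)*(n + 3)*(n^2 - n - 2) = (n - 2)^2*(n + 3)*(n + 1)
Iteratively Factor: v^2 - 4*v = (v)*(v - 4)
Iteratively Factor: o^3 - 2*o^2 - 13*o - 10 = (o - 5)*(o^2 + 3*o + 2) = (o - 5)*(o + 2)*(o + 1)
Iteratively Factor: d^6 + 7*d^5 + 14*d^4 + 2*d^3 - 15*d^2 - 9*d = (d)*(d^5 + 7*d^4 + 14*d^3 + 2*d^2 - 15*d - 9) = d*(d + 3)*(d^4 + 4*d^3 + 2*d^2 - 4*d - 3) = d*(d - 1)*(d + 3)*(d^3 + 5*d^2 + 7*d + 3) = d*(d - 1)*(d + 1)*(d + 3)*(d^2 + 4*d + 3) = d*(d - 1)*(d + 1)^2*(d + 3)*(d + 3)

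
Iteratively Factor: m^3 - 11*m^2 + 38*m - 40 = (m - 2)*(m^2 - 9*m + 20) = (m - 5)*(m - 2)*(m - 4)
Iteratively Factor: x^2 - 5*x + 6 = (x - 3)*(x - 2)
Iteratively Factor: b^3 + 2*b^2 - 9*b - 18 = (b + 2)*(b^2 - 9) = (b + 2)*(b + 3)*(b - 3)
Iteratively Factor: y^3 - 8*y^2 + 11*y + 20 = (y - 4)*(y^2 - 4*y - 5) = (y - 4)*(y + 1)*(y - 5)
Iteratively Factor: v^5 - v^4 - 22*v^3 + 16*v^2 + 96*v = (v)*(v^4 - v^3 - 22*v^2 + 16*v + 96) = v*(v + 4)*(v^3 - 5*v^2 - 2*v + 24) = v*(v - 3)*(v + 4)*(v^2 - 2*v - 8) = v*(v - 4)*(v - 3)*(v + 4)*(v + 2)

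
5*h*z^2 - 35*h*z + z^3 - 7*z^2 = z*(5*h + z)*(z - 7)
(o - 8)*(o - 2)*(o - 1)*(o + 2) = o^4 - 9*o^3 + 4*o^2 + 36*o - 32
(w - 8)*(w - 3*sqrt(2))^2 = w^3 - 6*sqrt(2)*w^2 - 8*w^2 + 18*w + 48*sqrt(2)*w - 144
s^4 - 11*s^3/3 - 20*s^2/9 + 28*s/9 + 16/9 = (s - 4)*(s - 1)*(s + 2/3)^2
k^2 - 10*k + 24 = (k - 6)*(k - 4)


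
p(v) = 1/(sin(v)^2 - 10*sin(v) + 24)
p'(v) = (-2*sin(v)*cos(v) + 10*cos(v))/(sin(v)^2 - 10*sin(v) + 24)^2 = 2*(5 - sin(v))*cos(v)/(sin(v)^2 - 10*sin(v) + 24)^2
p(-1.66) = 0.03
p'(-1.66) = -0.00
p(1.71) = 0.07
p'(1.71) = -0.00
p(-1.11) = 0.03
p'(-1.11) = 0.00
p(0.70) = 0.06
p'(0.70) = 0.02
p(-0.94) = 0.03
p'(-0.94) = 0.01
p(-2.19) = 0.03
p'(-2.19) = -0.01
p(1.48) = 0.07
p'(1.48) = 0.00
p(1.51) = 0.07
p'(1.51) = 0.00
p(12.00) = 0.03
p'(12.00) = 0.01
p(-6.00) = 0.05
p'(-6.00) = 0.02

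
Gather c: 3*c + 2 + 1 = 3*c + 3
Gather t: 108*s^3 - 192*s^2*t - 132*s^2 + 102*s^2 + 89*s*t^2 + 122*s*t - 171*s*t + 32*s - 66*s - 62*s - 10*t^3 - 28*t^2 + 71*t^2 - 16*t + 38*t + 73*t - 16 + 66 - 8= 108*s^3 - 30*s^2 - 96*s - 10*t^3 + t^2*(89*s + 43) + t*(-192*s^2 - 49*s + 95) + 42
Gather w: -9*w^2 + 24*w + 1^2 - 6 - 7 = -9*w^2 + 24*w - 12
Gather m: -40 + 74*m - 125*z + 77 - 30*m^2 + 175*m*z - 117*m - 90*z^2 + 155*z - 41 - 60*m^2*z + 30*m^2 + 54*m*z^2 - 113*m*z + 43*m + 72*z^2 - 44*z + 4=-60*m^2*z + m*(54*z^2 + 62*z) - 18*z^2 - 14*z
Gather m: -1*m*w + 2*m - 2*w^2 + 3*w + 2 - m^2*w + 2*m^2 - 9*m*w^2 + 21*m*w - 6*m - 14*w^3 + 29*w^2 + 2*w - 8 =m^2*(2 - w) + m*(-9*w^2 + 20*w - 4) - 14*w^3 + 27*w^2 + 5*w - 6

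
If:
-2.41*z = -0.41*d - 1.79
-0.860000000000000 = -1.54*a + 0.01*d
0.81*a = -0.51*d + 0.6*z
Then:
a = 0.56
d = -0.02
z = 0.74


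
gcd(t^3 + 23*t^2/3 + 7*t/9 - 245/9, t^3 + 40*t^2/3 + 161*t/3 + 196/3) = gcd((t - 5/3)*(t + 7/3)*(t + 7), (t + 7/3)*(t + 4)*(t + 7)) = t^2 + 28*t/3 + 49/3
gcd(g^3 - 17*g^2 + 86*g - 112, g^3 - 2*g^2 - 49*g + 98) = g^2 - 9*g + 14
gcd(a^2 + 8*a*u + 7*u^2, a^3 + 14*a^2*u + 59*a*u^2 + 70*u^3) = a + 7*u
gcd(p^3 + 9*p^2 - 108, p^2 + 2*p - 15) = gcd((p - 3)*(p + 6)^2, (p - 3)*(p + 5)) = p - 3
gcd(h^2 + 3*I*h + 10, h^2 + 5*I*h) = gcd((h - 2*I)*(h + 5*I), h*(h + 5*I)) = h + 5*I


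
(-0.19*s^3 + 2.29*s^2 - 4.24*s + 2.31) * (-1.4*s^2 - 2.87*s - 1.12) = 0.266*s^5 - 2.6607*s^4 - 0.423500000000001*s^3 + 6.37*s^2 - 1.8809*s - 2.5872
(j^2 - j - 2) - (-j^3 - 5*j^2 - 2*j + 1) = j^3 + 6*j^2 + j - 3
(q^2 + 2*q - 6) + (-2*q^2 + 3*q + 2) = -q^2 + 5*q - 4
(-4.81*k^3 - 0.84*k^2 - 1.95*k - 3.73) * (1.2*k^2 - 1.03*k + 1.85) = -5.772*k^5 + 3.9463*k^4 - 10.3733*k^3 - 4.0215*k^2 + 0.2344*k - 6.9005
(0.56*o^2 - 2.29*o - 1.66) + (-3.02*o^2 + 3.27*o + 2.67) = -2.46*o^2 + 0.98*o + 1.01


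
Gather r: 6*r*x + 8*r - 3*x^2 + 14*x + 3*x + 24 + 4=r*(6*x + 8) - 3*x^2 + 17*x + 28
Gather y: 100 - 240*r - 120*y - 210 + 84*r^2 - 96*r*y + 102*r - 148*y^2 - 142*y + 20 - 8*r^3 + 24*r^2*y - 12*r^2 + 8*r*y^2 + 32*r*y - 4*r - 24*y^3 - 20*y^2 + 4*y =-8*r^3 + 72*r^2 - 142*r - 24*y^3 + y^2*(8*r - 168) + y*(24*r^2 - 64*r - 258) - 90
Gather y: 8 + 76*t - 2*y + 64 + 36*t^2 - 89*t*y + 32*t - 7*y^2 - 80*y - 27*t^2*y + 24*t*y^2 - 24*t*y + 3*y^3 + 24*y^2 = 36*t^2 + 108*t + 3*y^3 + y^2*(24*t + 17) + y*(-27*t^2 - 113*t - 82) + 72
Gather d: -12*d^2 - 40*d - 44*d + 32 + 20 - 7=-12*d^2 - 84*d + 45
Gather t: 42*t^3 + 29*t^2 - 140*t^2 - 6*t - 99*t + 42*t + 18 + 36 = 42*t^3 - 111*t^2 - 63*t + 54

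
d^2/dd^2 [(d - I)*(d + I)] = 2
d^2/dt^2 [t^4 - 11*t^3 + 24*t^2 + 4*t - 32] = 12*t^2 - 66*t + 48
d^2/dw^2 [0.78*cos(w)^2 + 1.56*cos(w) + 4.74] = -1.56*cos(w) - 1.56*cos(2*w)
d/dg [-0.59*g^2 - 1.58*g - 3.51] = -1.18*g - 1.58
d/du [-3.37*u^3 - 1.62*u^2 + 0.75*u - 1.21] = -10.11*u^2 - 3.24*u + 0.75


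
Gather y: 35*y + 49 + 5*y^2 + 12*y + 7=5*y^2 + 47*y + 56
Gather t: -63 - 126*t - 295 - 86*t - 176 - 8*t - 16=-220*t - 550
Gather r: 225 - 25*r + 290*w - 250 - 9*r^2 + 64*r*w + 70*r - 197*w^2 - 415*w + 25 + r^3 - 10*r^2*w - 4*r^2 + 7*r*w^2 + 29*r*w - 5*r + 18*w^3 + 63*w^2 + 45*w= r^3 + r^2*(-10*w - 13) + r*(7*w^2 + 93*w + 40) + 18*w^3 - 134*w^2 - 80*w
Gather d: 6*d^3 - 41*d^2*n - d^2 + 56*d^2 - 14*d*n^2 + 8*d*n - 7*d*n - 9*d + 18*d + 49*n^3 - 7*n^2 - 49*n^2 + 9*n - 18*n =6*d^3 + d^2*(55 - 41*n) + d*(-14*n^2 + n + 9) + 49*n^3 - 56*n^2 - 9*n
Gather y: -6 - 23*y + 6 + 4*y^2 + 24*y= 4*y^2 + y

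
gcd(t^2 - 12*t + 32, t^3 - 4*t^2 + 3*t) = 1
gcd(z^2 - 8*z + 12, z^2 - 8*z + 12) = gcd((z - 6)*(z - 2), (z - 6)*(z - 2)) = z^2 - 8*z + 12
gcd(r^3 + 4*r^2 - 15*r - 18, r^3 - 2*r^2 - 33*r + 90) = r^2 + 3*r - 18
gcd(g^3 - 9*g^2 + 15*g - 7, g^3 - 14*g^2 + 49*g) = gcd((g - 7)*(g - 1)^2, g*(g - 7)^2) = g - 7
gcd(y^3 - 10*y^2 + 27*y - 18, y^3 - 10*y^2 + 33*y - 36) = y - 3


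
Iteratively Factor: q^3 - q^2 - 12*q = (q)*(q^2 - q - 12) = q*(q - 4)*(q + 3)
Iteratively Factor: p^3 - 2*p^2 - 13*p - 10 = (p - 5)*(p^2 + 3*p + 2) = (p - 5)*(p + 1)*(p + 2)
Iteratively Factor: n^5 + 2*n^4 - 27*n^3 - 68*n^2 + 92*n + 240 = (n + 3)*(n^4 - n^3 - 24*n^2 + 4*n + 80) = (n + 3)*(n + 4)*(n^3 - 5*n^2 - 4*n + 20) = (n + 2)*(n + 3)*(n + 4)*(n^2 - 7*n + 10) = (n - 2)*(n + 2)*(n + 3)*(n + 4)*(n - 5)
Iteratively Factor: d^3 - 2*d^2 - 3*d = (d)*(d^2 - 2*d - 3) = d*(d - 3)*(d + 1)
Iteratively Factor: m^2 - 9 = (m - 3)*(m + 3)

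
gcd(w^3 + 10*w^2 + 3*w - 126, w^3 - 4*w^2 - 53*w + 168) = w^2 + 4*w - 21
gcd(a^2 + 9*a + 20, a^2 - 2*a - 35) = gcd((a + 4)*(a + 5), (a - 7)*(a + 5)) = a + 5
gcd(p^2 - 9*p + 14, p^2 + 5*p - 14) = p - 2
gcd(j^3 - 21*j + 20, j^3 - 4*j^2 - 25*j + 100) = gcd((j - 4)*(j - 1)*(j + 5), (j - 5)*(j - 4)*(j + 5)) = j^2 + j - 20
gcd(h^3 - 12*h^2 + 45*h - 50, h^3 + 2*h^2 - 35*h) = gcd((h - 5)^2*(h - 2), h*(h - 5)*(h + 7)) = h - 5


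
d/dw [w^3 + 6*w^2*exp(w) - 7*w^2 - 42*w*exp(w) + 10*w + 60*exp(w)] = 6*w^2*exp(w) + 3*w^2 - 30*w*exp(w) - 14*w + 18*exp(w) + 10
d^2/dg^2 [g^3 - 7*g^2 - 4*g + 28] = 6*g - 14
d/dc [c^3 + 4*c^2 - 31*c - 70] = 3*c^2 + 8*c - 31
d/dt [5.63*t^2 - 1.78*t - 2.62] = 11.26*t - 1.78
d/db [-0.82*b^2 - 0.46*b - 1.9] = -1.64*b - 0.46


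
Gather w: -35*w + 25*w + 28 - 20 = 8 - 10*w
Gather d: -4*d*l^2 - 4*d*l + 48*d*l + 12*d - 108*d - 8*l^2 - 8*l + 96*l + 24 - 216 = d*(-4*l^2 + 44*l - 96) - 8*l^2 + 88*l - 192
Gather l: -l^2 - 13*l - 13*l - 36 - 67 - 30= -l^2 - 26*l - 133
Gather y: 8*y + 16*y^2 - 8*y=16*y^2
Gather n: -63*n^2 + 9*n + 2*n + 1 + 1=-63*n^2 + 11*n + 2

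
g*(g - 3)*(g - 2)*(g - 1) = g^4 - 6*g^3 + 11*g^2 - 6*g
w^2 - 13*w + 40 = (w - 8)*(w - 5)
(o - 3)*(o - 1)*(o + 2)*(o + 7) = o^4 + 5*o^3 - 19*o^2 - 29*o + 42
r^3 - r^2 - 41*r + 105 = (r - 5)*(r - 3)*(r + 7)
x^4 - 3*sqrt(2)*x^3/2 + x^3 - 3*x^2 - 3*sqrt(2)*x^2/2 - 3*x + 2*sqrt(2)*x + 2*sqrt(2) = (x + 1)*(x - 2*sqrt(2))*(x - sqrt(2)/2)*(x + sqrt(2))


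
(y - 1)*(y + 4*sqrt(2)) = y^2 - y + 4*sqrt(2)*y - 4*sqrt(2)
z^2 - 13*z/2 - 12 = (z - 8)*(z + 3/2)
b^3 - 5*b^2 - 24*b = b*(b - 8)*(b + 3)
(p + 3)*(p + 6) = p^2 + 9*p + 18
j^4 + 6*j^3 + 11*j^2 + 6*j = j*(j + 1)*(j + 2)*(j + 3)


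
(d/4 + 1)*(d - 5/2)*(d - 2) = d^3/4 - d^2/8 - 13*d/4 + 5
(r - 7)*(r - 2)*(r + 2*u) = r^3 + 2*r^2*u - 9*r^2 - 18*r*u + 14*r + 28*u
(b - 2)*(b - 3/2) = b^2 - 7*b/2 + 3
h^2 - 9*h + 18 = (h - 6)*(h - 3)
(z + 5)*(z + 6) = z^2 + 11*z + 30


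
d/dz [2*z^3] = 6*z^2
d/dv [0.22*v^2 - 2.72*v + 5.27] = 0.44*v - 2.72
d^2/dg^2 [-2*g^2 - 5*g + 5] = -4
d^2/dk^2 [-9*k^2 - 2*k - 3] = -18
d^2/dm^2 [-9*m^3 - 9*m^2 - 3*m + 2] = -54*m - 18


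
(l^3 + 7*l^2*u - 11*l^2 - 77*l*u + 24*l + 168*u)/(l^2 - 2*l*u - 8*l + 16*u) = (-l^2 - 7*l*u + 3*l + 21*u)/(-l + 2*u)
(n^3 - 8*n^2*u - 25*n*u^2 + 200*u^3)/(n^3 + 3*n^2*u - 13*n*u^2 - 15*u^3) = (-n^2 + 13*n*u - 40*u^2)/(-n^2 + 2*n*u + 3*u^2)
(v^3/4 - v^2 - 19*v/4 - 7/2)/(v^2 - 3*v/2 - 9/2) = (-v^3 + 4*v^2 + 19*v + 14)/(2*(-2*v^2 + 3*v + 9))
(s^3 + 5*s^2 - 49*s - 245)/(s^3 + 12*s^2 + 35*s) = (s - 7)/s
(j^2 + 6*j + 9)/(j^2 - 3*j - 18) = (j + 3)/(j - 6)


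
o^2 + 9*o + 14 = (o + 2)*(o + 7)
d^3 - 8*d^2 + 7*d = d*(d - 7)*(d - 1)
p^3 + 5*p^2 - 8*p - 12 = (p - 2)*(p + 1)*(p + 6)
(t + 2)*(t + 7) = t^2 + 9*t + 14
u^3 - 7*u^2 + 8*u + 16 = (u - 4)^2*(u + 1)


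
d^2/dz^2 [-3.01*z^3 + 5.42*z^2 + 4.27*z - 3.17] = 10.84 - 18.06*z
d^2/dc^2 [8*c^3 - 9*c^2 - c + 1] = 48*c - 18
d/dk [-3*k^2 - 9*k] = -6*k - 9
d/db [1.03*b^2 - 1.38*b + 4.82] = 2.06*b - 1.38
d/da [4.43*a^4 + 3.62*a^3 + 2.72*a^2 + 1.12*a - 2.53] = 17.72*a^3 + 10.86*a^2 + 5.44*a + 1.12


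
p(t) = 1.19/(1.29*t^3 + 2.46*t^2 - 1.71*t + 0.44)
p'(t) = 1.19*(-3.87*t^2 - 4.92*t + 1.71)/(1.29*t^3 + 2.46*t^2 - 1.71*t + 0.44)^2 = (-4.6053*t^2 - 5.8548*t + 2.0349)/(1.29*t^3 + 2.46*t^2 - 1.71*t + 0.44)^2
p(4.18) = 0.01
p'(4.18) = -0.01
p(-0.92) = 0.39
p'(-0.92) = 0.37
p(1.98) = 0.07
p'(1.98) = -0.10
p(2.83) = 0.03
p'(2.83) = -0.03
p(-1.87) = 0.31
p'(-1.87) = -0.22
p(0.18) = 5.42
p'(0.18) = 17.28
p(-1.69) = 0.29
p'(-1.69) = -0.07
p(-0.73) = 0.48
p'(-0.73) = 0.62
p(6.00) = 0.00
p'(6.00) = -0.00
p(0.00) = 2.70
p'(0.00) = 10.51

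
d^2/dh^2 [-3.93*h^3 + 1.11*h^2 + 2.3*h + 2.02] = 2.22 - 23.58*h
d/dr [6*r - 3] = 6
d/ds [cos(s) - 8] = -sin(s)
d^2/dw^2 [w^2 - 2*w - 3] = 2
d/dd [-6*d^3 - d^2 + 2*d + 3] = -18*d^2 - 2*d + 2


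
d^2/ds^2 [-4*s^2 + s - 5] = -8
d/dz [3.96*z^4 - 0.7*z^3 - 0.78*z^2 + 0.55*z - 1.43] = 15.84*z^3 - 2.1*z^2 - 1.56*z + 0.55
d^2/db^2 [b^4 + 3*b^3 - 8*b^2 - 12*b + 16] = 12*b^2 + 18*b - 16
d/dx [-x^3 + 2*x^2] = x*(4 - 3*x)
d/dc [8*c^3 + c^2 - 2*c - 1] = 24*c^2 + 2*c - 2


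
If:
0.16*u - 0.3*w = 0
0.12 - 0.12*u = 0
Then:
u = 1.00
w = 0.53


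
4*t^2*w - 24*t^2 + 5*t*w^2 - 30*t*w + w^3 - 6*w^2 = (t + w)*(4*t + w)*(w - 6)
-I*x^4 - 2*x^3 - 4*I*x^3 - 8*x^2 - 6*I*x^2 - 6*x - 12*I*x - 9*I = (x + 3)*(x - 3*I)*(x + I)*(-I*x - I)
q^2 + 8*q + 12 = (q + 2)*(q + 6)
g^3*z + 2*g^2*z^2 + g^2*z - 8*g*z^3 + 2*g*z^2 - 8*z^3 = (g - 2*z)*(g + 4*z)*(g*z + z)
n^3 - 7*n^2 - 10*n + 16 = (n - 8)*(n - 1)*(n + 2)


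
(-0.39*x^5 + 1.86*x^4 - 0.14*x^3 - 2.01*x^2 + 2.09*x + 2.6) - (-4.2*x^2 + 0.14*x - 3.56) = -0.39*x^5 + 1.86*x^4 - 0.14*x^3 + 2.19*x^2 + 1.95*x + 6.16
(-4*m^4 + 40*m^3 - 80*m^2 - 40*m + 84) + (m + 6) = -4*m^4 + 40*m^3 - 80*m^2 - 39*m + 90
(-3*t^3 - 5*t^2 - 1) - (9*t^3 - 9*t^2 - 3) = -12*t^3 + 4*t^2 + 2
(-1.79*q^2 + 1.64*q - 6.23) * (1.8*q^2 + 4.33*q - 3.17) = -3.222*q^4 - 4.7987*q^3 + 1.5615*q^2 - 32.1747*q + 19.7491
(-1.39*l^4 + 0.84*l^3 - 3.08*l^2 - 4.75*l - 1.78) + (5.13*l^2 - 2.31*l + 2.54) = -1.39*l^4 + 0.84*l^3 + 2.05*l^2 - 7.06*l + 0.76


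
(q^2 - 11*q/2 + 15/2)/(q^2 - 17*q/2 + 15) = (q - 3)/(q - 6)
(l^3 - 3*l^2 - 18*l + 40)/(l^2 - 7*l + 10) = l + 4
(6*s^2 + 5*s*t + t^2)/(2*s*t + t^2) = (3*s + t)/t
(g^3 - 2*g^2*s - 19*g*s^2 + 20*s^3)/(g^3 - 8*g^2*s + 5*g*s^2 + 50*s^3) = (-g^2 - 3*g*s + 4*s^2)/(-g^2 + 3*g*s + 10*s^2)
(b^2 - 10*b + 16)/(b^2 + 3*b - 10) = (b - 8)/(b + 5)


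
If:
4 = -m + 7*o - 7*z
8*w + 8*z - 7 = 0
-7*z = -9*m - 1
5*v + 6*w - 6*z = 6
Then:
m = 7*z/9 - 1/9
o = 10*z/9 + 5/9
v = 12*z/5 + 3/20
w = 7/8 - z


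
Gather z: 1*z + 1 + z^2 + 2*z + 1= z^2 + 3*z + 2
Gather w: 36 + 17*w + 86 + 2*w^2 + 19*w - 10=2*w^2 + 36*w + 112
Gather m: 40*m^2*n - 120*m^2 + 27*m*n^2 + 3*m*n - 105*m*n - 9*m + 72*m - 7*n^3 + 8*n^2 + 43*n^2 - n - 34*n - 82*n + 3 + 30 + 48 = m^2*(40*n - 120) + m*(27*n^2 - 102*n + 63) - 7*n^3 + 51*n^2 - 117*n + 81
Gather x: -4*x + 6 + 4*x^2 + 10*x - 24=4*x^2 + 6*x - 18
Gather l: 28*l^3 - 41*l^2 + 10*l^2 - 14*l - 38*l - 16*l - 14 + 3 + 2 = 28*l^3 - 31*l^2 - 68*l - 9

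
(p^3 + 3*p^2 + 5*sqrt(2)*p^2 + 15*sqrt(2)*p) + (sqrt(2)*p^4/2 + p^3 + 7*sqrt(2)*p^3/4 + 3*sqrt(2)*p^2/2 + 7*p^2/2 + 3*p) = sqrt(2)*p^4/2 + 2*p^3 + 7*sqrt(2)*p^3/4 + 13*p^2/2 + 13*sqrt(2)*p^2/2 + 3*p + 15*sqrt(2)*p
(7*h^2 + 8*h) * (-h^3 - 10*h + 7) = -7*h^5 - 8*h^4 - 70*h^3 - 31*h^2 + 56*h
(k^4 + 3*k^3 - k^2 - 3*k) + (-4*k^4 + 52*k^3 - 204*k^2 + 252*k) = -3*k^4 + 55*k^3 - 205*k^2 + 249*k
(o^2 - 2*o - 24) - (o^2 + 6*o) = -8*o - 24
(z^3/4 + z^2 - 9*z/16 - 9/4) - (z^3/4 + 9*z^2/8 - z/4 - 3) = -z^2/8 - 5*z/16 + 3/4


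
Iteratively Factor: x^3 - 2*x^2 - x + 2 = (x - 1)*(x^2 - x - 2) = (x - 2)*(x - 1)*(x + 1)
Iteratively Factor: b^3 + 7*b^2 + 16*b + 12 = (b + 2)*(b^2 + 5*b + 6) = (b + 2)^2*(b + 3)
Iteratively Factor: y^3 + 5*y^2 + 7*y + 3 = (y + 1)*(y^2 + 4*y + 3) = (y + 1)^2*(y + 3)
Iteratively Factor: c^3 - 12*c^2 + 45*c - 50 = (c - 5)*(c^2 - 7*c + 10) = (c - 5)*(c - 2)*(c - 5)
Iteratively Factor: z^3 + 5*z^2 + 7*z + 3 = (z + 3)*(z^2 + 2*z + 1) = (z + 1)*(z + 3)*(z + 1)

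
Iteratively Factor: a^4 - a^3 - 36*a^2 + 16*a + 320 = (a + 4)*(a^3 - 5*a^2 - 16*a + 80) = (a + 4)^2*(a^2 - 9*a + 20) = (a - 4)*(a + 4)^2*(a - 5)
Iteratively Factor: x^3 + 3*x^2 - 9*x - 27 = (x + 3)*(x^2 - 9) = (x + 3)^2*(x - 3)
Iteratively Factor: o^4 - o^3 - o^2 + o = (o - 1)*(o^3 - o) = (o - 1)*(o + 1)*(o^2 - o) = (o - 1)^2*(o + 1)*(o)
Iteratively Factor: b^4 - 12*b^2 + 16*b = (b - 2)*(b^3 + 2*b^2 - 8*b) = (b - 2)^2*(b^2 + 4*b) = b*(b - 2)^2*(b + 4)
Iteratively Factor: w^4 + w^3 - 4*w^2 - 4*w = (w)*(w^3 + w^2 - 4*w - 4) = w*(w + 2)*(w^2 - w - 2) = w*(w - 2)*(w + 2)*(w + 1)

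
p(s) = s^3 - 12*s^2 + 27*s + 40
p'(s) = 3*s^2 - 24*s + 27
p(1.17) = 56.76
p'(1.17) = 3.03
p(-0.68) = 15.78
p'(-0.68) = 44.71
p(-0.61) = 18.84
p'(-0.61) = 42.76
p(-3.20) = -202.05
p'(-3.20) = 134.52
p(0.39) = 48.76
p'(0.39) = 18.10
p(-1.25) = -14.45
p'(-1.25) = 61.69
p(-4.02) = -327.43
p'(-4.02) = 171.96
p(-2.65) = -134.43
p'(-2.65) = 111.67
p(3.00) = 40.00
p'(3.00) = -18.00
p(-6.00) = -770.00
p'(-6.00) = 279.00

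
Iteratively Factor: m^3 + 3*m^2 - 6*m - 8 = (m - 2)*(m^2 + 5*m + 4) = (m - 2)*(m + 4)*(m + 1)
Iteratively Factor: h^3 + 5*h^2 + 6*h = (h)*(h^2 + 5*h + 6) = h*(h + 2)*(h + 3)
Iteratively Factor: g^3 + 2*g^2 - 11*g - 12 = (g + 1)*(g^2 + g - 12) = (g - 3)*(g + 1)*(g + 4)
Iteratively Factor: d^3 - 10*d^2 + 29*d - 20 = (d - 4)*(d^2 - 6*d + 5) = (d - 5)*(d - 4)*(d - 1)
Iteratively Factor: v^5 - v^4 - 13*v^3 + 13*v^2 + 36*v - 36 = (v - 3)*(v^4 + 2*v^3 - 7*v^2 - 8*v + 12) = (v - 3)*(v - 2)*(v^3 + 4*v^2 + v - 6) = (v - 3)*(v - 2)*(v - 1)*(v^2 + 5*v + 6) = (v - 3)*(v - 2)*(v - 1)*(v + 3)*(v + 2)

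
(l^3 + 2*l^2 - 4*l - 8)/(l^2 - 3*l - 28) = (-l^3 - 2*l^2 + 4*l + 8)/(-l^2 + 3*l + 28)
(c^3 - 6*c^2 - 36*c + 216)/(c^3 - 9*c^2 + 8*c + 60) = (c^2 - 36)/(c^2 - 3*c - 10)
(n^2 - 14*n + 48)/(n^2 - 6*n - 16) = (n - 6)/(n + 2)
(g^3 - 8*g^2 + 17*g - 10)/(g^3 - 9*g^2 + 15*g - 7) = (g^2 - 7*g + 10)/(g^2 - 8*g + 7)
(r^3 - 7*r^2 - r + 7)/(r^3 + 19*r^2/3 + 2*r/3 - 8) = 3*(r^2 - 6*r - 7)/(3*r^2 + 22*r + 24)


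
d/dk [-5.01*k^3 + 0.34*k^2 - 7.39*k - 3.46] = -15.03*k^2 + 0.68*k - 7.39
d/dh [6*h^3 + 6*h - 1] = 18*h^2 + 6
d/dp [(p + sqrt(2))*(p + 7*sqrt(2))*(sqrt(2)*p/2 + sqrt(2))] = 3*sqrt(2)*p^2/2 + 2*sqrt(2)*p + 16*p + 7*sqrt(2) + 16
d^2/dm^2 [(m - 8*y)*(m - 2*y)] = 2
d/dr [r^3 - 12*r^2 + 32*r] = 3*r^2 - 24*r + 32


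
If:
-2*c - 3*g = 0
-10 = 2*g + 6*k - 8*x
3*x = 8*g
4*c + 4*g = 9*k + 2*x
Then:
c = -135/218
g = 45/109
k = -110/327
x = 120/109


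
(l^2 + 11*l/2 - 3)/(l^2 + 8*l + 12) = (l - 1/2)/(l + 2)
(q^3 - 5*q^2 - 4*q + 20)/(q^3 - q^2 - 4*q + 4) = (q - 5)/(q - 1)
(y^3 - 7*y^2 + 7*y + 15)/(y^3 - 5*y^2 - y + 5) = (y - 3)/(y - 1)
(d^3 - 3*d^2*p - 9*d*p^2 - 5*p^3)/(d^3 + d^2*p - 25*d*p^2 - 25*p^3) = (d + p)/(d + 5*p)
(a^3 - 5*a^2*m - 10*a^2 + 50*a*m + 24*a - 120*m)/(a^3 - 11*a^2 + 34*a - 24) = (a - 5*m)/(a - 1)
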